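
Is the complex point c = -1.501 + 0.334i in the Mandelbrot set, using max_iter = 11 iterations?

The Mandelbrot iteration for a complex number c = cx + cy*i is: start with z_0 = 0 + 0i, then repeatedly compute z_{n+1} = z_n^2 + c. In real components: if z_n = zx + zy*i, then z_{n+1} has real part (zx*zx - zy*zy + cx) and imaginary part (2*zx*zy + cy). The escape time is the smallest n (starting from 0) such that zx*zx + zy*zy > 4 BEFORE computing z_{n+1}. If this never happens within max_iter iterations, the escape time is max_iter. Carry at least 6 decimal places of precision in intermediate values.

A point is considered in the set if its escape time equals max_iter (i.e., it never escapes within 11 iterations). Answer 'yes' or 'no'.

z_0 = 0 + 0i, c = -1.5010 + 0.3340i
Iter 1: z = -1.5010 + 0.3340i, |z|^2 = 2.3646
Iter 2: z = 0.6404 + -0.6687i, |z|^2 = 0.8573
Iter 3: z = -1.5379 + -0.5225i, |z|^2 = 2.6383
Iter 4: z = 0.5913 + 1.9411i, |z|^2 = 4.1176
Escaped at iteration 4

Answer: no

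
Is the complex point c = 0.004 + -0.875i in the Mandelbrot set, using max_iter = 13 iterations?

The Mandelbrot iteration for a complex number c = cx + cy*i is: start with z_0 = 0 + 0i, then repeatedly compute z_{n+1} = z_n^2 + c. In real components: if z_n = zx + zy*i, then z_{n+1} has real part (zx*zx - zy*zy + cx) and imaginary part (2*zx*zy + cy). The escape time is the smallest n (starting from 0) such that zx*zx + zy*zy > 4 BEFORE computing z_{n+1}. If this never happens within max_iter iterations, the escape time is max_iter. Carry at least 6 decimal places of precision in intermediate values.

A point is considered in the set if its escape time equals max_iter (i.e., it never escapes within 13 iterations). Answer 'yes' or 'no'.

z_0 = 0 + 0i, c = 0.0040 + -0.8750i
Iter 1: z = 0.0040 + -0.8750i, |z|^2 = 0.7656
Iter 2: z = -0.7616 + -0.8820i, |z|^2 = 1.3580
Iter 3: z = -0.1939 + 0.4685i, |z|^2 = 0.2571
Iter 4: z = -0.1779 + -1.0567i, |z|^2 = 1.1482
Iter 5: z = -1.0809 + -0.4991i, |z|^2 = 1.4174
Iter 6: z = 0.9232 + 0.2039i, |z|^2 = 0.8939
Iter 7: z = 0.8147 + -0.4986i, |z|^2 = 0.9124
Iter 8: z = 0.4193 + -1.6874i, |z|^2 = 3.0231
Iter 9: z = -2.6675 + -2.2899i, |z|^2 = 12.3595
Escaped at iteration 9

Answer: no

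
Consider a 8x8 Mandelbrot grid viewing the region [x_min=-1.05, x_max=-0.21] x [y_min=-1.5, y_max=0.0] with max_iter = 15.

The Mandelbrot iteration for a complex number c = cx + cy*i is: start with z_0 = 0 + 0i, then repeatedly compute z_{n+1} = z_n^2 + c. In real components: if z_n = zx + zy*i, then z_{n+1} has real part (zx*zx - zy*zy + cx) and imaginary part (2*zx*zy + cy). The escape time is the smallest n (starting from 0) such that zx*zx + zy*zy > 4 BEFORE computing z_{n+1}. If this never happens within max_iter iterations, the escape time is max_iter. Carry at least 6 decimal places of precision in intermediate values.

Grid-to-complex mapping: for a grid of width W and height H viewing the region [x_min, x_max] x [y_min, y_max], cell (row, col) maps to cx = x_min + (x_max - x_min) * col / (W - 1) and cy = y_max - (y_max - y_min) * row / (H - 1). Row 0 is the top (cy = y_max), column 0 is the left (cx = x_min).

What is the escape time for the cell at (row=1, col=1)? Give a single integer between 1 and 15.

Answer: 15

Derivation:
z_0 = 0 + 0i, c = -0.9300 + -0.2143i
Iter 1: z = -0.9300 + -0.2143i, |z|^2 = 0.9108
Iter 2: z = -0.1110 + 0.1843i, |z|^2 = 0.0463
Iter 3: z = -0.9516 + -0.2552i, |z|^2 = 0.9707
Iter 4: z = -0.0895 + 0.2714i, |z|^2 = 0.0817
Iter 5: z = -0.9957 + -0.2629i, |z|^2 = 1.0605
Iter 6: z = -0.0078 + 0.3092i, |z|^2 = 0.0957
Iter 7: z = -1.0255 + -0.2191i, |z|^2 = 1.0997
Iter 8: z = 0.0737 + 0.2351i, |z|^2 = 0.0607
Iter 9: z = -0.9798 + -0.1796i, |z|^2 = 0.9923
Iter 10: z = -0.0022 + 0.1377i, |z|^2 = 0.0190
Iter 11: z = -0.9490 + -0.2149i, |z|^2 = 0.9467
Iter 12: z = -0.0757 + 0.1936i, |z|^2 = 0.0432
Iter 13: z = -0.9617 + -0.2436i, |z|^2 = 0.9843
Iter 14: z = -0.0644 + 0.2542i, |z|^2 = 0.0688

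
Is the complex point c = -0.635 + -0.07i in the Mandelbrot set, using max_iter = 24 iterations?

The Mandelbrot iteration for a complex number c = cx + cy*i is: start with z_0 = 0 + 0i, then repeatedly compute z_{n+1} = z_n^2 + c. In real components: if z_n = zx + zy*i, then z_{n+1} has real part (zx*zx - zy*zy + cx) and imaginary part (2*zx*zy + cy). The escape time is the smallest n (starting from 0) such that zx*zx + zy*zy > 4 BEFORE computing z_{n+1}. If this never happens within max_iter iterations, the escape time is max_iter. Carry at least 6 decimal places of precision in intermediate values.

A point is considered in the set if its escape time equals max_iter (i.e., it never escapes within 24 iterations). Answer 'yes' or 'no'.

Answer: yes

Derivation:
z_0 = 0 + 0i, c = -0.6350 + -0.0700i
Iter 1: z = -0.6350 + -0.0700i, |z|^2 = 0.4081
Iter 2: z = -0.2367 + 0.0189i, |z|^2 = 0.0564
Iter 3: z = -0.5793 + -0.0789i, |z|^2 = 0.3419
Iter 4: z = -0.3056 + 0.0215i, |z|^2 = 0.0938
Iter 5: z = -0.5421 + -0.0831i, |z|^2 = 0.3008
Iter 6: z = -0.3481 + 0.0201i, |z|^2 = 0.1216
Iter 7: z = -0.5143 + -0.0840i, |z|^2 = 0.2715
Iter 8: z = -0.3776 + 0.0164i, |z|^2 = 0.1429
Iter 9: z = -0.4927 + -0.0824i, |z|^2 = 0.2495
Iter 10: z = -0.3990 + 0.0112i, |z|^2 = 0.1594
Iter 11: z = -0.4759 + -0.0789i, |z|^2 = 0.2327
Iter 12: z = -0.4148 + 0.0051i, |z|^2 = 0.1721
Iter 13: z = -0.4630 + -0.0742i, |z|^2 = 0.2199
Iter 14: z = -0.4261 + -0.0012i, |z|^2 = 0.1816
Iter 15: z = -0.4534 + -0.0689i, |z|^2 = 0.2103
Iter 16: z = -0.4342 + -0.0075i, |z|^2 = 0.1886
Iter 17: z = -0.4465 + -0.0635i, |z|^2 = 0.2034
Iter 18: z = -0.4396 + -0.0133i, |z|^2 = 0.1934
Iter 19: z = -0.4419 + -0.0583i, |z|^2 = 0.1987
Iter 20: z = -0.4431 + -0.0185i, |z|^2 = 0.1967
Iter 21: z = -0.4390 + -0.0536i, |z|^2 = 0.1956
Iter 22: z = -0.4452 + -0.0229i, |z|^2 = 0.1987
Iter 23: z = -0.4373 + -0.0496i, |z|^2 = 0.1937
Did not escape in 24 iterations → in set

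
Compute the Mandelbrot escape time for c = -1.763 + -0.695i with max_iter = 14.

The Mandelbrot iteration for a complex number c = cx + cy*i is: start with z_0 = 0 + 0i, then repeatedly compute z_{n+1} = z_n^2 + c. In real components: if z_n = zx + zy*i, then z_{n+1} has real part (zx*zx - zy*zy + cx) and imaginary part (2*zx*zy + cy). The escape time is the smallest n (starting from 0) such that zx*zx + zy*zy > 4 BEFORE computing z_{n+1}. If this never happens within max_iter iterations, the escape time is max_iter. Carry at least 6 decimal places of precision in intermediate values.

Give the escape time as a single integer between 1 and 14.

Answer: 3

Derivation:
z_0 = 0 + 0i, c = -1.7630 + -0.6950i
Iter 1: z = -1.7630 + -0.6950i, |z|^2 = 3.5912
Iter 2: z = 0.8621 + 1.7556i, |z|^2 = 3.8253
Iter 3: z = -4.1017 + 2.3321i, |z|^2 = 22.2629
Escaped at iteration 3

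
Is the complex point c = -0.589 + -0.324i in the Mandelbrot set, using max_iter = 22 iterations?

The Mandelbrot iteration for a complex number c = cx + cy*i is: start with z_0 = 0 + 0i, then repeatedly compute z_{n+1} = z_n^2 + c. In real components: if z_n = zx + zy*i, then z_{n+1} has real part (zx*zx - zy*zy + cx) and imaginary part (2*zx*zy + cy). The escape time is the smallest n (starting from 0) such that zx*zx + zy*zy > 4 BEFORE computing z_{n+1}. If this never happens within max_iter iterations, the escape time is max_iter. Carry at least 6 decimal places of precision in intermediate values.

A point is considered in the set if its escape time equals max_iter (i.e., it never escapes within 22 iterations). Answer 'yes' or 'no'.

Answer: yes

Derivation:
z_0 = 0 + 0i, c = -0.5890 + -0.3240i
Iter 1: z = -0.5890 + -0.3240i, |z|^2 = 0.4519
Iter 2: z = -0.3471 + 0.0577i, |z|^2 = 0.1238
Iter 3: z = -0.4719 + -0.3640i, |z|^2 = 0.3552
Iter 4: z = -0.4988 + 0.0196i, |z|^2 = 0.2492
Iter 5: z = -0.3405 + -0.3435i, |z|^2 = 0.2340
Iter 6: z = -0.5910 + -0.0900i, |z|^2 = 0.3574
Iter 7: z = -0.2478 + -0.2176i, |z|^2 = 0.1087
Iter 8: z = -0.5749 + -0.2162i, |z|^2 = 0.3773
Iter 9: z = -0.3052 + -0.0754i, |z|^2 = 0.0988
Iter 10: z = -0.5015 + -0.2780i, |z|^2 = 0.3288
Iter 11: z = -0.4147 + -0.0452i, |z|^2 = 0.1740
Iter 12: z = -0.4191 + -0.2865i, |z|^2 = 0.2577
Iter 13: z = -0.4955 + -0.0839i, |z|^2 = 0.2525
Iter 14: z = -0.3505 + -0.2409i, |z|^2 = 0.1809
Iter 15: z = -0.5242 + -0.1551i, |z|^2 = 0.2988
Iter 16: z = -0.3383 + -0.1614i, |z|^2 = 0.1405
Iter 17: z = -0.5006 + -0.2148i, |z|^2 = 0.2967
Iter 18: z = -0.3846 + -0.1089i, |z|^2 = 0.1597
Iter 19: z = -0.4530 + -0.2402i, |z|^2 = 0.2629
Iter 20: z = -0.4415 + -0.1064i, |z|^2 = 0.2062
Iter 21: z = -0.4054 + -0.2301i, |z|^2 = 0.2173
Did not escape in 22 iterations → in set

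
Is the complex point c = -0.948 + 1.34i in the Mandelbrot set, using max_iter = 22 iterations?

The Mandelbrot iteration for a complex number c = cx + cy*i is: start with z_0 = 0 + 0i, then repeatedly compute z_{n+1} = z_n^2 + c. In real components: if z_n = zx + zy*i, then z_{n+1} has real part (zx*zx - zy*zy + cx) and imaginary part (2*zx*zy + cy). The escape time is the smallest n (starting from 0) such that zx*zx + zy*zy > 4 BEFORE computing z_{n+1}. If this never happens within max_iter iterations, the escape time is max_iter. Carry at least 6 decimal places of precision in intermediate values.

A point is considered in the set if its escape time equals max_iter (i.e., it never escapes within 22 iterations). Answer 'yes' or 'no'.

z_0 = 0 + 0i, c = -0.9480 + 1.3400i
Iter 1: z = -0.9480 + 1.3400i, |z|^2 = 2.6943
Iter 2: z = -1.8449 + -1.2006i, |z|^2 = 4.8452
Escaped at iteration 2

Answer: no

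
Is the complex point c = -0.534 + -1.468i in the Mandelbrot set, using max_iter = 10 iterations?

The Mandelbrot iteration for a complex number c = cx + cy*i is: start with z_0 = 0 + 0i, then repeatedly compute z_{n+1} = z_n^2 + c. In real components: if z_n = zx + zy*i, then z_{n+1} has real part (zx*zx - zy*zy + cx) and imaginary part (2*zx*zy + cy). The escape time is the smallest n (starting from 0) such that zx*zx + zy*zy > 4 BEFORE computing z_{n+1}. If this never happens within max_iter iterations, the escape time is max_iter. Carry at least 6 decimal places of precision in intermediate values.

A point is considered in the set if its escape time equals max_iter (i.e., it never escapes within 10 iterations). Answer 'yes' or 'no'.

z_0 = 0 + 0i, c = -0.5340 + -1.4680i
Iter 1: z = -0.5340 + -1.4680i, |z|^2 = 2.4402
Iter 2: z = -2.4039 + 0.0998i, |z|^2 = 5.7885
Escaped at iteration 2

Answer: no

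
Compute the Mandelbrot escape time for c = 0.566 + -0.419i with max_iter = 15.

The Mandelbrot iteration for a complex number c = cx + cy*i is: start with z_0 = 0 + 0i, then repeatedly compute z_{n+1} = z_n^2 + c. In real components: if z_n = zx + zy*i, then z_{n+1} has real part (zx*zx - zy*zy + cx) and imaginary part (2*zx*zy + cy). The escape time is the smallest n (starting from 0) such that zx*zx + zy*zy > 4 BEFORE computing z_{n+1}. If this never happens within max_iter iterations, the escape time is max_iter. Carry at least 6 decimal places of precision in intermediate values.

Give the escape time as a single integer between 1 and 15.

z_0 = 0 + 0i, c = 0.5660 + -0.4190i
Iter 1: z = 0.5660 + -0.4190i, |z|^2 = 0.4959
Iter 2: z = 0.7108 + -0.8933i, |z|^2 = 1.3032
Iter 3: z = 0.2732 + -1.6889i, |z|^2 = 2.9271
Iter 4: z = -2.2118 + -1.3419i, |z|^2 = 6.6928
Escaped at iteration 4

Answer: 4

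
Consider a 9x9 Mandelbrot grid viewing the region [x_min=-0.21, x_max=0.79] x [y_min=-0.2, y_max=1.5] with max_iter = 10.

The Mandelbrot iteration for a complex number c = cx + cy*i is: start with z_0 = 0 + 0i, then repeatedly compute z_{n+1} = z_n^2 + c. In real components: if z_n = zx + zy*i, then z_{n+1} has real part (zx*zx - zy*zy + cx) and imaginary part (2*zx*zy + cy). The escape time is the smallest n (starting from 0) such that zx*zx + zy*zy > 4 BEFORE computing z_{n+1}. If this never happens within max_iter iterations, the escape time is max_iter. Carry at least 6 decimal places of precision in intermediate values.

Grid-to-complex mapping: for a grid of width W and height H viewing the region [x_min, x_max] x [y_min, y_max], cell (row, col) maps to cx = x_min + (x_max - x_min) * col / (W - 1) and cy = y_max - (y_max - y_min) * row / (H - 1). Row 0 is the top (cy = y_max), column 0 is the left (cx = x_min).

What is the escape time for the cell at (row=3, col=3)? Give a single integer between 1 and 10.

z_0 = 0 + 0i, c = 0.1650 + 0.8625i
Iter 1: z = 0.1650 + 0.8625i, |z|^2 = 0.7711
Iter 2: z = -0.5517 + 1.1471i, |z|^2 = 1.6202
Iter 3: z = -0.8465 + -0.4032i, |z|^2 = 0.8792
Iter 4: z = 0.7191 + 1.5451i, |z|^2 = 2.9045
Iter 5: z = -1.7054 + 3.0846i, |z|^2 = 12.4234
Escaped at iteration 5

Answer: 5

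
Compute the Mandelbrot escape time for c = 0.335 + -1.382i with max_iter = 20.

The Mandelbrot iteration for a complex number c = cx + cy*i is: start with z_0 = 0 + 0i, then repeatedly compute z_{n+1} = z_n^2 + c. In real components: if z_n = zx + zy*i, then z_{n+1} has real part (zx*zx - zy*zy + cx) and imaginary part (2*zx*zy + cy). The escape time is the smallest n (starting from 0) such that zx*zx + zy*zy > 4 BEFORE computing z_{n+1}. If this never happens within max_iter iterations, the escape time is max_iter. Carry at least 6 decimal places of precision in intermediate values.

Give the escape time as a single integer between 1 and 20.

Answer: 2

Derivation:
z_0 = 0 + 0i, c = 0.3350 + -1.3820i
Iter 1: z = 0.3350 + -1.3820i, |z|^2 = 2.0221
Iter 2: z = -1.4627 + -2.3079i, |z|^2 = 7.4661
Escaped at iteration 2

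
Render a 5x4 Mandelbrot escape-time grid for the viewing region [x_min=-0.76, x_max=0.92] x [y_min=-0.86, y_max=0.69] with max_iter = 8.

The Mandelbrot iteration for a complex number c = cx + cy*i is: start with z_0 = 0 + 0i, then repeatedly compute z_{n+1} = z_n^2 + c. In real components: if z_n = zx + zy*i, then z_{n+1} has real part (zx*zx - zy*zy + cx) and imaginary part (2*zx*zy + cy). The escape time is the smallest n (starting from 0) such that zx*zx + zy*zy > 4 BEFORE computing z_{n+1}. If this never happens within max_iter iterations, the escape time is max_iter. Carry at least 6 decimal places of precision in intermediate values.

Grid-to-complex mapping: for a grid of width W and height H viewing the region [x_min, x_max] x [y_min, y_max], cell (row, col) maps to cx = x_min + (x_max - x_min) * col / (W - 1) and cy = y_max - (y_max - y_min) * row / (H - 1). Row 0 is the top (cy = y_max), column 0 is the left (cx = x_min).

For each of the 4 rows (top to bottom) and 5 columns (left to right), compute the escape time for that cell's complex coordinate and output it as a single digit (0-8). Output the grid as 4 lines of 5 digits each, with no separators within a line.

(row=0, col=0): c = -0.7600 + 0.6900i → escape time 5
(row=0, col=1): c = -0.3400 + 0.6900i → escape time 8
(row=0, col=2): c = 0.0800 + 0.6900i → escape time 8
(row=0, col=3): c = 0.5000 + 0.6900i → escape time 4
(row=0, col=4): c = 0.9200 + 0.6900i → escape time 2
(row=1, col=0): c = -0.7600 + 0.1733i → escape time 8
(row=1, col=1): c = -0.3400 + 0.1733i → escape time 8
(row=1, col=2): c = 0.0800 + 0.1733i → escape time 8
(row=1, col=3): c = 0.5000 + 0.1733i → escape time 5
(row=1, col=4): c = 0.9200 + 0.1733i → escape time 3
(row=2, col=0): c = -0.7600 + -0.3433i → escape time 8
(row=2, col=1): c = -0.3400 + -0.3433i → escape time 8
(row=2, col=2): c = 0.0800 + -0.3433i → escape time 8
(row=2, col=3): c = 0.5000 + -0.3433i → escape time 6
(row=2, col=4): c = 0.9200 + -0.3433i → escape time 3
(row=3, col=0): c = -0.7600 + -0.8600i → escape time 4
(row=3, col=1): c = -0.3400 + -0.8600i → escape time 6
(row=3, col=2): c = 0.0800 + -0.8600i → escape time 6
(row=3, col=3): c = 0.5000 + -0.8600i → escape time 3
(row=3, col=4): c = 0.9200 + -0.8600i → escape time 2

Answer: 58842
88853
88863
46632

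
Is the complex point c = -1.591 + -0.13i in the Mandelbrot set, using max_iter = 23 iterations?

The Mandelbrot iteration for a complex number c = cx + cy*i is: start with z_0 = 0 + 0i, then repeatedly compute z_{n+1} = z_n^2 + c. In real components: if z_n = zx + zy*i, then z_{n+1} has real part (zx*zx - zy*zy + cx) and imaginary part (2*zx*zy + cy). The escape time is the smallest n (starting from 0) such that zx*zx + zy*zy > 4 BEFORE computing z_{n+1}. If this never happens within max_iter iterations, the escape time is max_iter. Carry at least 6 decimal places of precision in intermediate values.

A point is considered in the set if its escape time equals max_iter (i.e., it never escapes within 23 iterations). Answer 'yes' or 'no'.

z_0 = 0 + 0i, c = -1.5910 + -0.1300i
Iter 1: z = -1.5910 + -0.1300i, |z|^2 = 2.5482
Iter 2: z = 0.9234 + 0.2837i, |z|^2 = 0.9331
Iter 3: z = -0.8188 + 0.3939i, |z|^2 = 0.8256
Iter 4: z = -1.0756 + -0.7750i, |z|^2 = 1.7576
Iter 5: z = -1.0346 + 1.5372i, |z|^2 = 3.4335
Iter 6: z = -2.8836 + -3.3109i, |z|^2 = 19.2775
Escaped at iteration 6

Answer: no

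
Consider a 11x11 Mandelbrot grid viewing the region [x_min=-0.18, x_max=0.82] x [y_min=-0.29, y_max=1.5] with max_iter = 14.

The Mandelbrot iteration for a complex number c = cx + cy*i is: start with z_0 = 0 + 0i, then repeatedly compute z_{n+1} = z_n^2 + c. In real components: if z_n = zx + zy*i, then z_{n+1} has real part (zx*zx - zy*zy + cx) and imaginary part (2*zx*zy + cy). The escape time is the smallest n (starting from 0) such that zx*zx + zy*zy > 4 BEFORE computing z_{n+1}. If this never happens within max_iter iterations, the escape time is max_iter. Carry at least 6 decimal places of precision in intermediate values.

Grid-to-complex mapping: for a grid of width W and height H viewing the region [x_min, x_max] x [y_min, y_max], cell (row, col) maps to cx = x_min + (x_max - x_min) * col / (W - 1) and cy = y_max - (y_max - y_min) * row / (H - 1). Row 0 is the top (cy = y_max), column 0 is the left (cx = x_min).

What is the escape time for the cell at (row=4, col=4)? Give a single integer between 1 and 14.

Answer: 5

Derivation:
z_0 = 0 + 0i, c = 0.2200 + 0.7840i
Iter 1: z = 0.2200 + 0.7840i, |z|^2 = 0.6631
Iter 2: z = -0.3463 + 1.1290i, |z|^2 = 1.3944
Iter 3: z = -0.9347 + 0.0022i, |z|^2 = 0.8736
Iter 4: z = 1.0936 + 0.7799i, |z|^2 = 1.8042
Iter 5: z = 0.8076 + 2.4898i, |z|^2 = 6.8515
Escaped at iteration 5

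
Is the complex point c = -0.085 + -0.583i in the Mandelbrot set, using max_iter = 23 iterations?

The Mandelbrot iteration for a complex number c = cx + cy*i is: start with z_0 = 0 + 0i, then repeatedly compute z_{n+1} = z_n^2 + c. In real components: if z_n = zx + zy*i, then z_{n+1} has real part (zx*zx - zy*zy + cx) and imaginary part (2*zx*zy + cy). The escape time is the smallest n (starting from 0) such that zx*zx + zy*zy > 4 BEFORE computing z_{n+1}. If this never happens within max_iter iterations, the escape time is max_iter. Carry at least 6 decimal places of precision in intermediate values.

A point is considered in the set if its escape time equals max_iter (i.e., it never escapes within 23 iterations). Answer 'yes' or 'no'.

z_0 = 0 + 0i, c = -0.0850 + -0.5830i
Iter 1: z = -0.0850 + -0.5830i, |z|^2 = 0.3471
Iter 2: z = -0.4177 + -0.4839i, |z|^2 = 0.4086
Iter 3: z = -0.1447 + -0.1788i, |z|^2 = 0.0529
Iter 4: z = -0.0960 + -0.5313i, |z|^2 = 0.2915
Iter 5: z = -0.3580 + -0.4810i, |z|^2 = 0.3595
Iter 6: z = -0.1882 + -0.2386i, |z|^2 = 0.0923
Iter 7: z = -0.1065 + -0.4932i, |z|^2 = 0.2546
Iter 8: z = -0.3169 + -0.4779i, |z|^2 = 0.3288
Iter 9: z = -0.2130 + -0.2801i, |z|^2 = 0.1238
Iter 10: z = -0.1181 + -0.4637i, |z|^2 = 0.2290
Iter 11: z = -0.2861 + -0.4735i, |z|^2 = 0.3060
Iter 12: z = -0.2274 + -0.3121i, |z|^2 = 0.1491
Iter 13: z = -0.1307 + -0.4411i, |z|^2 = 0.2116
Iter 14: z = -0.2625 + -0.4677i, |z|^2 = 0.2876
Iter 15: z = -0.2348 + -0.3375i, |z|^2 = 0.1691
Iter 16: z = -0.1438 + -0.4245i, |z|^2 = 0.2009
Iter 17: z = -0.2445 + -0.4610i, |z|^2 = 0.2723
Iter 18: z = -0.2377 + -0.3576i, |z|^2 = 0.1844
Iter 19: z = -0.1564 + -0.4130i, |z|^2 = 0.1950
Iter 20: z = -0.2311 + -0.4538i, |z|^2 = 0.2594
Iter 21: z = -0.2375 + -0.3732i, |z|^2 = 0.1957
Iter 22: z = -0.1679 + -0.4057i, |z|^2 = 0.1928
Did not escape in 23 iterations → in set

Answer: yes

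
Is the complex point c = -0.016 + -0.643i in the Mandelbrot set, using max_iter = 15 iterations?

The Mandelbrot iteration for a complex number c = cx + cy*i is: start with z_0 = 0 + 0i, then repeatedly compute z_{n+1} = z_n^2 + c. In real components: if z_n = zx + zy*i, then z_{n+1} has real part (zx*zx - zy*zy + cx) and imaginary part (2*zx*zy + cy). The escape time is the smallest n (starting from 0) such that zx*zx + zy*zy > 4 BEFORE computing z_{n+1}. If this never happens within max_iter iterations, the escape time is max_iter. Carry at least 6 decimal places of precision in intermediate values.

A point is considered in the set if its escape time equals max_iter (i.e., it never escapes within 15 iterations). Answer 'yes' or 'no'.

z_0 = 0 + 0i, c = -0.0160 + -0.6430i
Iter 1: z = -0.0160 + -0.6430i, |z|^2 = 0.4137
Iter 2: z = -0.4292 + -0.6224i, |z|^2 = 0.5716
Iter 3: z = -0.2192 + -0.1087i, |z|^2 = 0.0599
Iter 4: z = 0.0202 + -0.5953i, |z|^2 = 0.3548
Iter 5: z = -0.3700 + -0.6671i, |z|^2 = 0.5819
Iter 6: z = -0.3241 + -0.1493i, |z|^2 = 0.1273
Iter 7: z = 0.0667 + -0.5462i, |z|^2 = 0.3028
Iter 8: z = -0.3099 + -0.7159i, |z|^2 = 0.6085
Iter 9: z = -0.4325 + -0.1993i, |z|^2 = 0.2268
Iter 10: z = 0.1313 + -0.4706i, |z|^2 = 0.2387
Iter 11: z = -0.2202 + -0.7666i, |z|^2 = 0.6362
Iter 12: z = -0.5552 + -0.3054i, |z|^2 = 0.4015
Iter 13: z = 0.1990 + -0.3039i, |z|^2 = 0.1320
Iter 14: z = -0.0688 + -0.7640i, |z|^2 = 0.5884
Did not escape in 15 iterations → in set

Answer: yes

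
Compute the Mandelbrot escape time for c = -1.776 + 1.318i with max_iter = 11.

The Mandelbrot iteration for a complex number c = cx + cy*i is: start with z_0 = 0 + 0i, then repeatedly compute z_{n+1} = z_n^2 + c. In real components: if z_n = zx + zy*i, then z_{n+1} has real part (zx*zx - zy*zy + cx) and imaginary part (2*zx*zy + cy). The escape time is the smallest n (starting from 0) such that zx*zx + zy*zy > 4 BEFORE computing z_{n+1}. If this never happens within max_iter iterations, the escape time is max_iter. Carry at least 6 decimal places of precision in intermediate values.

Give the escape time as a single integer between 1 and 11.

Answer: 1

Derivation:
z_0 = 0 + 0i, c = -1.7760 + 1.3180i
Iter 1: z = -1.7760 + 1.3180i, |z|^2 = 4.8913
Escaped at iteration 1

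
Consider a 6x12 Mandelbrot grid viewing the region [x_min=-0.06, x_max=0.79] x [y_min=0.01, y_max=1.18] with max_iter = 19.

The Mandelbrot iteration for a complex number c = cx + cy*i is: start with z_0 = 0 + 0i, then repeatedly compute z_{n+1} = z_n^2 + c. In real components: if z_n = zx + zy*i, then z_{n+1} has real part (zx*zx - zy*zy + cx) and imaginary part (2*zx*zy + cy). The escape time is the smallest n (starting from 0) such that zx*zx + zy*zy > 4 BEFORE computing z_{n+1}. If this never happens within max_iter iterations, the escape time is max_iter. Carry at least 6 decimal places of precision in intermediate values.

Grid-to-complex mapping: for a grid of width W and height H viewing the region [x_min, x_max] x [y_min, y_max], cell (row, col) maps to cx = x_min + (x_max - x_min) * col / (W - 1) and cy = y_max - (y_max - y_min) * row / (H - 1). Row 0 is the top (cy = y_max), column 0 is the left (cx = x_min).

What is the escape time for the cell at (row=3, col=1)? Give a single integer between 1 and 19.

z_0 = 0 + 0i, c = 0.1100 + 0.8609i
Iter 1: z = 0.1100 + 0.8609i, |z|^2 = 0.7533
Iter 2: z = -0.6191 + 1.0503i, |z|^2 = 1.4864
Iter 3: z = -0.6099 + -0.4395i, |z|^2 = 0.5652
Iter 4: z = 0.2888 + 1.3970i, |z|^2 = 2.0351
Iter 5: z = -1.7583 + 1.6679i, |z|^2 = 5.8734
Escaped at iteration 5

Answer: 5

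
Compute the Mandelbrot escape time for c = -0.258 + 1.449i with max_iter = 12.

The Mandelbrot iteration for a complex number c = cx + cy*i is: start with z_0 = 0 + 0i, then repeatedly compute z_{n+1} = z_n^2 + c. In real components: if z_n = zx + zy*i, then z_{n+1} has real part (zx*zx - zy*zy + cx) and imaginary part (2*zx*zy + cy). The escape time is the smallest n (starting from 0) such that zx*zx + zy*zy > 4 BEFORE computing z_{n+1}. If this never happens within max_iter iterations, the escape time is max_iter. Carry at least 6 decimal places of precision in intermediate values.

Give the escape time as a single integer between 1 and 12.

Answer: 2

Derivation:
z_0 = 0 + 0i, c = -0.2580 + 1.4490i
Iter 1: z = -0.2580 + 1.4490i, |z|^2 = 2.1662
Iter 2: z = -2.2910 + 0.7013i, |z|^2 = 5.7407
Escaped at iteration 2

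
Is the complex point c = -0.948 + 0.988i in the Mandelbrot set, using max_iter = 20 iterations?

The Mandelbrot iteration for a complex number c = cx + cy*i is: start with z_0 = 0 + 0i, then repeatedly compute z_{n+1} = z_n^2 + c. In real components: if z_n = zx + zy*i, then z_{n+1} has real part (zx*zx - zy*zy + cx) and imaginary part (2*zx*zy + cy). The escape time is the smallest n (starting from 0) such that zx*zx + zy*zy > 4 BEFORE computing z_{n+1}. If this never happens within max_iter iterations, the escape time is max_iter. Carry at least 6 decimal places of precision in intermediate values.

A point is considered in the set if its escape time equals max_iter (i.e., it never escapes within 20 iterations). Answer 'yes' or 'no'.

z_0 = 0 + 0i, c = -0.9480 + 0.9880i
Iter 1: z = -0.9480 + 0.9880i, |z|^2 = 1.8748
Iter 2: z = -1.0254 + -0.8852i, |z|^2 = 1.8352
Iter 3: z = -0.6801 + 2.8035i, |z|^2 = 8.3224
Escaped at iteration 3

Answer: no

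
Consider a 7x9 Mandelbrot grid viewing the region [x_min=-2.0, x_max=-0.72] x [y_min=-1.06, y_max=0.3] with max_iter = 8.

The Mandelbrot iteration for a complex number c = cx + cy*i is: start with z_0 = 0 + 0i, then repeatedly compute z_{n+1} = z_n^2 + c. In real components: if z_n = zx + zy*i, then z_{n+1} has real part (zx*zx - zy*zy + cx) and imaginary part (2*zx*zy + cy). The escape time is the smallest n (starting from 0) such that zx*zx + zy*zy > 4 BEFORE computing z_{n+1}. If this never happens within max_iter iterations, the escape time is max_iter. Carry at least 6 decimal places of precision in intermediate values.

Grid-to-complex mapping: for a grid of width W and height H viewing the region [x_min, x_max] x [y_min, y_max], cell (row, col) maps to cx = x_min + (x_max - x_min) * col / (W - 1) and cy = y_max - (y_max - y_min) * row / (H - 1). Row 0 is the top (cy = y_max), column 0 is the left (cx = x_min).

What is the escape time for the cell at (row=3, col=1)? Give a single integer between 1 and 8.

z_0 = 0 + 0i, c = -1.7867 + -0.2100i
Iter 1: z = -1.7867 + -0.2100i, |z|^2 = 3.2363
Iter 2: z = 1.3614 + 0.5404i, |z|^2 = 2.1455
Iter 3: z = -0.2253 + 1.2614i, |z|^2 = 1.6419
Iter 4: z = -3.3271 + -0.7783i, |z|^2 = 11.6752
Escaped at iteration 4

Answer: 4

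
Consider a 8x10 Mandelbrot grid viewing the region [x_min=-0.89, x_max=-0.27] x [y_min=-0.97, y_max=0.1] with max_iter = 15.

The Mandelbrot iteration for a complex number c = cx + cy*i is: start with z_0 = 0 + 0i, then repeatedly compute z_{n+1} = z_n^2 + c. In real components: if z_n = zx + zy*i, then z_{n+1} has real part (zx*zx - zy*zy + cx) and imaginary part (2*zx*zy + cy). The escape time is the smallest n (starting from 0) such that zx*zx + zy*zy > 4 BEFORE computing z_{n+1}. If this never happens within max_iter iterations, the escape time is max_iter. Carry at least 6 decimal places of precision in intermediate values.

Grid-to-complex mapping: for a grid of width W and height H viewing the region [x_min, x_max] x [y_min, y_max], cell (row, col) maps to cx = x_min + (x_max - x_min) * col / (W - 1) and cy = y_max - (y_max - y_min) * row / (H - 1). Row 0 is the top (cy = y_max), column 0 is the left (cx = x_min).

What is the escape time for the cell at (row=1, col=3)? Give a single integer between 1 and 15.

z_0 = 0 + 0i, c = -0.6243 + -0.0189i
Iter 1: z = -0.6243 + -0.0189i, |z|^2 = 0.3901
Iter 2: z = -0.2349 + 0.0047i, |z|^2 = 0.0552
Iter 3: z = -0.5691 + -0.0211i, |z|^2 = 0.3243
Iter 4: z = -0.3008 + 0.0051i, |z|^2 = 0.0905
Iter 5: z = -0.5338 + -0.0220i, |z|^2 = 0.2854
Iter 6: z = -0.3398 + 0.0046i, |z|^2 = 0.1155
Iter 7: z = -0.5088 + -0.0220i, |z|^2 = 0.2594
Iter 8: z = -0.3659 + 0.0035i, |z|^2 = 0.1339
Iter 9: z = -0.4904 + -0.0214i, |z|^2 = 0.2410
Iter 10: z = -0.3842 + 0.0021i, |z|^2 = 0.1476
Iter 11: z = -0.4767 + -0.0205i, |z|^2 = 0.2276
Iter 12: z = -0.3975 + 0.0007i, |z|^2 = 0.1580
Iter 13: z = -0.4663 + -0.0194i, |z|^2 = 0.2178
Iter 14: z = -0.4072 + -0.0008i, |z|^2 = 0.1658

Answer: 15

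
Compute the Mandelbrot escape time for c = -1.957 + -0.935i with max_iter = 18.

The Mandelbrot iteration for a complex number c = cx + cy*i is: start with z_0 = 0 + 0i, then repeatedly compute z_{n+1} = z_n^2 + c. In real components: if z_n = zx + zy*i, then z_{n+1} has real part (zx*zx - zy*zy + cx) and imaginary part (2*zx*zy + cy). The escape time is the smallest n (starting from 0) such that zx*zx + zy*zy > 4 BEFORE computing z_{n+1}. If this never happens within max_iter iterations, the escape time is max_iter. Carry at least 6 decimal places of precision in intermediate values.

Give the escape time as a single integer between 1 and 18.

z_0 = 0 + 0i, c = -1.9570 + -0.9350i
Iter 1: z = -1.9570 + -0.9350i, |z|^2 = 4.7041
Escaped at iteration 1

Answer: 1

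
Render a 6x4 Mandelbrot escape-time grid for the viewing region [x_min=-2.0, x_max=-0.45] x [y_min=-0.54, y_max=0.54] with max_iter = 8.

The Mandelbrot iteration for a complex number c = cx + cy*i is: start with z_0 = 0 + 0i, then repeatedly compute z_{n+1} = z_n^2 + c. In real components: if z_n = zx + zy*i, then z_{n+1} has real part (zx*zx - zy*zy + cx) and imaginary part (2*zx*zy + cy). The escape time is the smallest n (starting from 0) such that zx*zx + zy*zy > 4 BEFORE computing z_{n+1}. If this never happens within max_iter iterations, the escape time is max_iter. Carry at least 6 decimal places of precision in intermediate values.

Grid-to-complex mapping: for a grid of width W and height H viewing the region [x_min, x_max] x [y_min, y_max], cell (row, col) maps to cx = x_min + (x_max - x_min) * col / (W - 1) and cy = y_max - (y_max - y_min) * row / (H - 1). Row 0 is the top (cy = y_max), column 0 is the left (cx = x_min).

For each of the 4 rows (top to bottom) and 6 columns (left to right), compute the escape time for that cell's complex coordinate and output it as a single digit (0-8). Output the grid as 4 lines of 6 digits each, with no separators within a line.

(row=0, col=0): c = -2.0000 + 0.5400i → escape time 1
(row=0, col=1): c = -1.6900 + 0.5400i → escape time 3
(row=0, col=2): c = -1.3800 + 0.5400i → escape time 3
(row=0, col=3): c = -1.0700 + 0.5400i → escape time 5
(row=0, col=4): c = -0.7600 + 0.5400i → escape time 6
(row=0, col=5): c = -0.4500 + 0.5400i → escape time 8
(row=1, col=0): c = -2.0000 + 0.1800i → escape time 1
(row=1, col=1): c = -1.6900 + 0.1800i → escape time 4
(row=1, col=2): c = -1.3800 + 0.1800i → escape time 8
(row=1, col=3): c = -1.0700 + 0.1800i → escape time 8
(row=1, col=4): c = -0.7600 + 0.1800i → escape time 8
(row=1, col=5): c = -0.4500 + 0.1800i → escape time 8
(row=2, col=0): c = -2.0000 + -0.1800i → escape time 1
(row=2, col=1): c = -1.6900 + -0.1800i → escape time 4
(row=2, col=2): c = -1.3800 + -0.1800i → escape time 8
(row=2, col=3): c = -1.0700 + -0.1800i → escape time 8
(row=2, col=4): c = -0.7600 + -0.1800i → escape time 8
(row=2, col=5): c = -0.4500 + -0.1800i → escape time 8
(row=3, col=0): c = -2.0000 + -0.5400i → escape time 1
(row=3, col=1): c = -1.6900 + -0.5400i → escape time 3
(row=3, col=2): c = -1.3800 + -0.5400i → escape time 3
(row=3, col=3): c = -1.0700 + -0.5400i → escape time 5
(row=3, col=4): c = -0.7600 + -0.5400i → escape time 6
(row=3, col=5): c = -0.4500 + -0.5400i → escape time 8

Answer: 133568
148888
148888
133568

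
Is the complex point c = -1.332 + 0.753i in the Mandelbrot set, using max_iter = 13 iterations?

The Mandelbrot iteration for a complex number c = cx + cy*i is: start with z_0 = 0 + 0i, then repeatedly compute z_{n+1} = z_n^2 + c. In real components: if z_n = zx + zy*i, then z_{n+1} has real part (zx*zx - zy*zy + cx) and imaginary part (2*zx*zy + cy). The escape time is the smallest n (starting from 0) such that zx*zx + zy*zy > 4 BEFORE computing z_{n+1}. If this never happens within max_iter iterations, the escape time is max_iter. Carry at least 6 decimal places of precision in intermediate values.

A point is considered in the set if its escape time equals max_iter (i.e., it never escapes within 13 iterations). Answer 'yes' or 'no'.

z_0 = 0 + 0i, c = -1.3320 + 0.7530i
Iter 1: z = -1.3320 + 0.7530i, |z|^2 = 2.3412
Iter 2: z = -0.1248 + -1.2530i, |z|^2 = 1.5856
Iter 3: z = -2.8864 + 1.0657i, |z|^2 = 9.4671
Escaped at iteration 3

Answer: no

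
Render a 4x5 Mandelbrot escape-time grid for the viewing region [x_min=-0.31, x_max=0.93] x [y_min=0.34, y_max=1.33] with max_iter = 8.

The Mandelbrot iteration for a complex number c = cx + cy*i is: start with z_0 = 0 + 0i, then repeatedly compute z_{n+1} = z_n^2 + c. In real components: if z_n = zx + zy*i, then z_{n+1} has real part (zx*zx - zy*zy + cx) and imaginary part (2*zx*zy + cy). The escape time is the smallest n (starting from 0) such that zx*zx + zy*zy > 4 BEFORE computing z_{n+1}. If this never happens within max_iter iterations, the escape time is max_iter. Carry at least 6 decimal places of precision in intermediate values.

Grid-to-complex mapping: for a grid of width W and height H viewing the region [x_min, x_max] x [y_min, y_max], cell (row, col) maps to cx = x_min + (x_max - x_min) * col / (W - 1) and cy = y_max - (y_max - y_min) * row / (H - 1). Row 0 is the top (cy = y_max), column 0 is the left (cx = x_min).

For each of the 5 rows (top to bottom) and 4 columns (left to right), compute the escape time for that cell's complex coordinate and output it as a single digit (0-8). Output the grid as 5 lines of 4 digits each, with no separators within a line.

Answer: 2222
5422
8532
8842
8853

Derivation:
(row=0, col=0): c = -0.3100 + 1.3300i → escape time 2
(row=0, col=1): c = 0.1033 + 1.3300i → escape time 2
(row=0, col=2): c = 0.5167 + 1.3300i → escape time 2
(row=0, col=3): c = 0.9300 + 1.3300i → escape time 2
(row=1, col=0): c = -0.3100 + 1.0825i → escape time 5
(row=1, col=1): c = 0.1033 + 1.0825i → escape time 4
(row=1, col=2): c = 0.5167 + 1.0825i → escape time 2
(row=1, col=3): c = 0.9300 + 1.0825i → escape time 2
(row=2, col=0): c = -0.3100 + 0.8350i → escape time 8
(row=2, col=1): c = 0.1033 + 0.8350i → escape time 5
(row=2, col=2): c = 0.5167 + 0.8350i → escape time 3
(row=2, col=3): c = 0.9300 + 0.8350i → escape time 2
(row=3, col=0): c = -0.3100 + 0.5875i → escape time 8
(row=3, col=1): c = 0.1033 + 0.5875i → escape time 8
(row=3, col=2): c = 0.5167 + 0.5875i → escape time 4
(row=3, col=3): c = 0.9300 + 0.5875i → escape time 2
(row=4, col=0): c = -0.3100 + 0.3400i → escape time 8
(row=4, col=1): c = 0.1033 + 0.3400i → escape time 8
(row=4, col=2): c = 0.5167 + 0.3400i → escape time 5
(row=4, col=3): c = 0.9300 + 0.3400i → escape time 3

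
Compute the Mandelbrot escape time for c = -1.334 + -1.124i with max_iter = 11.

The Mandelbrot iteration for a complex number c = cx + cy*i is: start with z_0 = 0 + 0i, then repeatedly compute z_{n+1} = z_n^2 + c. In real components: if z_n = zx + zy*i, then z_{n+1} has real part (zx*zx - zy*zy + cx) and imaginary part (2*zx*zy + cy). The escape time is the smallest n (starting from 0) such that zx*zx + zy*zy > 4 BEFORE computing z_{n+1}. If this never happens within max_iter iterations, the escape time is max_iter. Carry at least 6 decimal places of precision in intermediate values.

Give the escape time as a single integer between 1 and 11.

z_0 = 0 + 0i, c = -1.3340 + -1.1240i
Iter 1: z = -1.3340 + -1.1240i, |z|^2 = 3.0429
Iter 2: z = -0.8178 + 1.8748i, |z|^2 = 4.1838
Escaped at iteration 2

Answer: 2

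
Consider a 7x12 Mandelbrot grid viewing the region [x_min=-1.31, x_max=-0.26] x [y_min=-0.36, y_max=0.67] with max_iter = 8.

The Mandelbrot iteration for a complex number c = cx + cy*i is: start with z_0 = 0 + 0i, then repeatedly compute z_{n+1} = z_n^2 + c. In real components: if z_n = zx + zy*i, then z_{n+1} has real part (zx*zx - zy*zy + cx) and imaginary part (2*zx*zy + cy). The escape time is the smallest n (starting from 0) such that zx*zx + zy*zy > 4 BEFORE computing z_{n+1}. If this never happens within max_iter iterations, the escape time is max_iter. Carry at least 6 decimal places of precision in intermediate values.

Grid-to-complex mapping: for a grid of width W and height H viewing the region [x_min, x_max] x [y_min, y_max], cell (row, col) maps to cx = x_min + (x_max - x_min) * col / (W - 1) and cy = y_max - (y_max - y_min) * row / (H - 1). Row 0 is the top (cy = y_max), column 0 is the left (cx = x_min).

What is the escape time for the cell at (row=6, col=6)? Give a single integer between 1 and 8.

Answer: 8

Derivation:
z_0 = 0 + 0i, c = -0.2600 + 0.1082i
Iter 1: z = -0.2600 + 0.1082i, |z|^2 = 0.0793
Iter 2: z = -0.2041 + 0.0519i, |z|^2 = 0.0444
Iter 3: z = -0.2210 + 0.0870i, |z|^2 = 0.0564
Iter 4: z = -0.2187 + 0.0697i, |z|^2 = 0.0527
Iter 5: z = -0.2170 + 0.0777i, |z|^2 = 0.0531
Iter 6: z = -0.2189 + 0.0745i, |z|^2 = 0.0535
Iter 7: z = -0.2176 + 0.0756i, |z|^2 = 0.0531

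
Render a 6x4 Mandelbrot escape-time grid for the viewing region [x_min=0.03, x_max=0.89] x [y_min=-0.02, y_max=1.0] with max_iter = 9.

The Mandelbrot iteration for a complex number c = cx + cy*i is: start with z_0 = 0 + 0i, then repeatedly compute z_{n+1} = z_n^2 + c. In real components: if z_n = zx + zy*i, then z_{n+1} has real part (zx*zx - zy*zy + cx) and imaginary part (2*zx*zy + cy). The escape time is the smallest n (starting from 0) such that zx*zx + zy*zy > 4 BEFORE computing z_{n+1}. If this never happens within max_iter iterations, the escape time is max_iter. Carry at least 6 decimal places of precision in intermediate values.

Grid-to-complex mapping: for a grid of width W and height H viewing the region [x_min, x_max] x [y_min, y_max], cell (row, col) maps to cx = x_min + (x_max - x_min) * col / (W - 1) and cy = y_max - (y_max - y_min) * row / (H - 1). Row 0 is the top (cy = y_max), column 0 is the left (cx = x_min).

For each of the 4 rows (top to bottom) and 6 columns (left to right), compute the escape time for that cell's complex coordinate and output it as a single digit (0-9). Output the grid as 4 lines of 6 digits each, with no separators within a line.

Answer: 643222
989332
999433
997433

Derivation:
(row=0, col=0): c = 0.0300 + 1.0000i → escape time 6
(row=0, col=1): c = 0.2020 + 1.0000i → escape time 4
(row=0, col=2): c = 0.3740 + 1.0000i → escape time 3
(row=0, col=3): c = 0.5460 + 1.0000i → escape time 2
(row=0, col=4): c = 0.7180 + 1.0000i → escape time 2
(row=0, col=5): c = 0.8900 + 1.0000i → escape time 2
(row=1, col=0): c = 0.0300 + 0.6600i → escape time 9
(row=1, col=1): c = 0.2020 + 0.6600i → escape time 8
(row=1, col=2): c = 0.3740 + 0.6600i → escape time 9
(row=1, col=3): c = 0.5460 + 0.6600i → escape time 3
(row=1, col=4): c = 0.7180 + 0.6600i → escape time 3
(row=1, col=5): c = 0.8900 + 0.6600i → escape time 2
(row=2, col=0): c = 0.0300 + 0.3200i → escape time 9
(row=2, col=1): c = 0.2020 + 0.3200i → escape time 9
(row=2, col=2): c = 0.3740 + 0.3200i → escape time 9
(row=2, col=3): c = 0.5460 + 0.3200i → escape time 4
(row=2, col=4): c = 0.7180 + 0.3200i → escape time 3
(row=2, col=5): c = 0.8900 + 0.3200i → escape time 3
(row=3, col=0): c = 0.0300 + -0.0200i → escape time 9
(row=3, col=1): c = 0.2020 + -0.0200i → escape time 9
(row=3, col=2): c = 0.3740 + -0.0200i → escape time 7
(row=3, col=3): c = 0.5460 + -0.0200i → escape time 4
(row=3, col=4): c = 0.7180 + -0.0200i → escape time 3
(row=3, col=5): c = 0.8900 + -0.0200i → escape time 3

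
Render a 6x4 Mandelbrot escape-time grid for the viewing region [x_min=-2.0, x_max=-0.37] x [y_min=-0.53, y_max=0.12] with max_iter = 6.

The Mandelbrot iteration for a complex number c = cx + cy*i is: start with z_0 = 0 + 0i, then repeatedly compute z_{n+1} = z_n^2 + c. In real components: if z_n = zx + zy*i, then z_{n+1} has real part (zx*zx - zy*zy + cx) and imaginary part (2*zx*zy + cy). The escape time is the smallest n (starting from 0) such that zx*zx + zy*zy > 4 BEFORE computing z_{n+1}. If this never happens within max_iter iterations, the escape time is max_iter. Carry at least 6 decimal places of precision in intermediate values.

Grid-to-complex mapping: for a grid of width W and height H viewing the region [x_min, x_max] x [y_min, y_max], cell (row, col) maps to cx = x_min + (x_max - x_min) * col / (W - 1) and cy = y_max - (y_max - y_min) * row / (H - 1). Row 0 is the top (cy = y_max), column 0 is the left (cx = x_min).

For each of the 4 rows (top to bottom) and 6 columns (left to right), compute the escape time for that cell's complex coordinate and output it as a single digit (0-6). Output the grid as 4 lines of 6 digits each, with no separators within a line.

(row=0, col=0): c = -2.0000 + 0.1200i → escape time 1
(row=0, col=1): c = -1.6740 + 0.1200i → escape time 5
(row=0, col=2): c = -1.3480 + 0.1200i → escape time 6
(row=0, col=3): c = -1.0220 + 0.1200i → escape time 6
(row=0, col=4): c = -0.6960 + 0.1200i → escape time 6
(row=0, col=5): c = -0.3700 + 0.1200i → escape time 6
(row=1, col=0): c = -2.0000 + -0.0967i → escape time 1
(row=1, col=1): c = -1.6740 + -0.0967i → escape time 6
(row=1, col=2): c = -1.3480 + -0.0967i → escape time 6
(row=1, col=3): c = -1.0220 + -0.0967i → escape time 6
(row=1, col=4): c = -0.6960 + -0.0967i → escape time 6
(row=1, col=5): c = -0.3700 + -0.0967i → escape time 6
(row=2, col=0): c = -2.0000 + -0.3133i → escape time 1
(row=2, col=1): c = -1.6740 + -0.3133i → escape time 4
(row=2, col=2): c = -1.3480 + -0.3133i → escape time 6
(row=2, col=3): c = -1.0220 + -0.3133i → escape time 6
(row=2, col=4): c = -0.6960 + -0.3133i → escape time 6
(row=2, col=5): c = -0.3700 + -0.3133i → escape time 6
(row=3, col=0): c = -2.0000 + -0.5300i → escape time 1
(row=3, col=1): c = -1.6740 + -0.5300i → escape time 3
(row=3, col=2): c = -1.3480 + -0.5300i → escape time 3
(row=3, col=3): c = -1.0220 + -0.5300i → escape time 5
(row=3, col=4): c = -0.6960 + -0.5300i → escape time 6
(row=3, col=5): c = -0.3700 + -0.5300i → escape time 6

Answer: 156666
166666
146666
133566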